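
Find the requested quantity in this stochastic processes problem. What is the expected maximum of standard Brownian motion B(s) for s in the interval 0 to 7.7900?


E(max B(s)) = sqrt(2t/pi)
= sqrt(2*7.7900/pi)
= sqrt(4.9593)
= 2.2269

2.2269


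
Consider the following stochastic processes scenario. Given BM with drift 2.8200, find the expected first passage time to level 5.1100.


Expected first passage time = a/mu
= 5.1100/2.8200
= 1.8121

1.8121


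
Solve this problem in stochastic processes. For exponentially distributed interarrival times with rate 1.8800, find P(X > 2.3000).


P(X > t) = exp(-lambda * t)
= exp(-1.8800 * 2.3000)
= exp(-4.3240) = 0.0132

0.0132


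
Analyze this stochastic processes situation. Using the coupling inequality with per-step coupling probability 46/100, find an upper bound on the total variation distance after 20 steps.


TV distance bound <= (1-delta)^n
= (1 - 0.4600)^20
= 0.5400^20
= 4.4450e-06

4.4450e-06


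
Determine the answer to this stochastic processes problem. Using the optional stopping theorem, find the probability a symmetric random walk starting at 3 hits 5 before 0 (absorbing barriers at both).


By optional stopping theorem: E(M at tau) = M(0) = 3
P(hit 5)*5 + P(hit 0)*0 = 3
P(hit 5) = (3 - 0)/(5 - 0) = 3/5 = 0.6000

0.6000


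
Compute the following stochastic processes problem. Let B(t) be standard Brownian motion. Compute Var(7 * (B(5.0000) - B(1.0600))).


Var(alpha*(B(t)-B(s))) = alpha^2 * (t-s)
= 7^2 * (5.0000 - 1.0600)
= 49 * 3.9400
= 193.0600

193.0600


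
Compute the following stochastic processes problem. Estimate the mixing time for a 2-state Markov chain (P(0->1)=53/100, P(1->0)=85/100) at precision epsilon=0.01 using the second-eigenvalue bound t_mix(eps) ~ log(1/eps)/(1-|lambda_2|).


lambda_2 = |1 - p01 - p10| = |1 - 0.5300 - 0.8500| = 0.3800
t_mix ~ log(1/eps)/(1 - |lambda_2|)
= log(100)/(1 - 0.3800) = 4.6052/0.6200
= 7.4277

7.4277


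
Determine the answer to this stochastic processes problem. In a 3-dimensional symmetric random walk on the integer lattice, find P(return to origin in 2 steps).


P(return in 2 steps) = P(reverse first step) = 1/(2d)
= 1/6
= 0.1667

0.1667


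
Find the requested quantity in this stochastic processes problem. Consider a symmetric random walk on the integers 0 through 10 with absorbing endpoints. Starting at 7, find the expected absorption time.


For symmetric RW on 0,...,N with absorbing barriers, E(i) = i*(N-i)
E(7) = 7 * 3 = 21

21


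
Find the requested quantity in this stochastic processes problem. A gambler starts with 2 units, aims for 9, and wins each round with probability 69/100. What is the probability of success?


Gambler's ruin formula:
r = q/p = 0.3100/0.6900 = 0.4493
P(win) = (1 - r^i)/(1 - r^N)
= (1 - 0.4493^2)/(1 - 0.4493^9)
= 0.7987

0.7987


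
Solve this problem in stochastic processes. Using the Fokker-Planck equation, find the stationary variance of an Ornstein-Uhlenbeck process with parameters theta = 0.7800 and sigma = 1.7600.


Stationary variance = sigma^2 / (2*theta)
= 1.7600^2 / (2*0.7800)
= 3.0976 / 1.5600
= 1.9856

1.9856


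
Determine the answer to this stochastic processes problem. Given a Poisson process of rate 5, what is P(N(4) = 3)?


P(N(t)=k) = (lambda*t)^k * exp(-lambda*t) / k!
lambda*t = 20
= 20^3 * exp(-20) / 3!
= 8000 * 2.0612e-09 / 6
= 2.7482e-06

2.7482e-06


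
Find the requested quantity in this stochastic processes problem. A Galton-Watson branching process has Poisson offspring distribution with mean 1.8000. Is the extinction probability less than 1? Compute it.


Since mu = 1.8000 > 1, extinction prob q < 1.
Solve s = exp(mu*(s-1)) iteratively.
q = 0.2676

0.2676


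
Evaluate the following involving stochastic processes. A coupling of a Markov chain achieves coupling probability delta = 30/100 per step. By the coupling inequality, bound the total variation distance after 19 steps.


TV distance bound <= (1-delta)^n
= (1 - 0.3000)^19
= 0.7000^19
= 0.0011

0.0011


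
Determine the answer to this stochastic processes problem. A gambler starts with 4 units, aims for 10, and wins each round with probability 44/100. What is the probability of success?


Gambler's ruin formula:
r = q/p = 0.5600/0.4400 = 1.2727
P(win) = (1 - r^i)/(1 - r^N)
= (1 - 1.2727^4)/(1 - 1.2727^10)
= 0.1600

0.1600


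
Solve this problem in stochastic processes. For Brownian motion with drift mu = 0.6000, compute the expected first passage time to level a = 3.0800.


Expected first passage time = a/mu
= 3.0800/0.6000
= 5.1333

5.1333


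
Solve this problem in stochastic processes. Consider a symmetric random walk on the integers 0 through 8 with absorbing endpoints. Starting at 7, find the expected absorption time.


For symmetric RW on 0,...,N with absorbing barriers, E(i) = i*(N-i)
E(7) = 7 * 1 = 7

7


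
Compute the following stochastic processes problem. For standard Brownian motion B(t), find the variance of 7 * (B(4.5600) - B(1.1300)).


Var(alpha*(B(t)-B(s))) = alpha^2 * (t-s)
= 7^2 * (4.5600 - 1.1300)
= 49 * 3.4300
= 168.0700

168.0700


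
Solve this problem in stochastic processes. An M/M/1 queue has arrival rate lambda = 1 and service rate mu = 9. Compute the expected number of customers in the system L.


rho = 1/9 = 0.1111
L = rho/(1-rho)
= 0.1111/0.8889
= 0.1250

0.1250


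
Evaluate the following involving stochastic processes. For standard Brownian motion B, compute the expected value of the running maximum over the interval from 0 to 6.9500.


E(max B(s)) = sqrt(2t/pi)
= sqrt(2*6.9500/pi)
= sqrt(4.4245)
= 2.1035

2.1035


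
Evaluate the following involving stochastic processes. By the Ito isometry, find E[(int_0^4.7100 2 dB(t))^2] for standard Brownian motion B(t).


By Ito isometry: E[(int f dB)^2] = int f^2 dt
= 2^2 * 4.7100
= 4 * 4.7100 = 18.8400

18.8400


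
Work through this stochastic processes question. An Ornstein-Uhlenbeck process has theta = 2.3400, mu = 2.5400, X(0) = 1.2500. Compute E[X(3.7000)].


E[X(t)] = mu + (X(0) - mu)*exp(-theta*t)
= 2.5400 + (1.2500 - 2.5400)*exp(-2.3400*3.7000)
= 2.5400 + -1.2900 * 1.7373e-04
= 2.5398

2.5398


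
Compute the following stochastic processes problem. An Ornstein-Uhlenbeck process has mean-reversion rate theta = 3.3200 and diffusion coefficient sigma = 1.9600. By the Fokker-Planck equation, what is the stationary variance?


Stationary variance = sigma^2 / (2*theta)
= 1.9600^2 / (2*3.3200)
= 3.8416 / 6.6400
= 0.5786

0.5786


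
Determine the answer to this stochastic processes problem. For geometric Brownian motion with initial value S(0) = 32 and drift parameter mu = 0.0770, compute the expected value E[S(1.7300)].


E[S(t)] = S(0) * exp(mu * t)
= 32 * exp(0.0770 * 1.7300)
= 32 * 1.1425
= 36.5597

36.5597


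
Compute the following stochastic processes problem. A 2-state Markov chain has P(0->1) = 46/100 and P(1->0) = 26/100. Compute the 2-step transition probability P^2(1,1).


Computing P^2 by matrix multiplication.
P = [[0.5400, 0.4600], [0.2600, 0.7400]]
After raising P to the power 2:
P^2(1,1) = 0.6672

0.6672


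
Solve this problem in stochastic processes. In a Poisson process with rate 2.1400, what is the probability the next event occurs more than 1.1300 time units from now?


P(X > t) = exp(-lambda * t)
= exp(-2.1400 * 1.1300)
= exp(-2.4182) = 0.0891

0.0891


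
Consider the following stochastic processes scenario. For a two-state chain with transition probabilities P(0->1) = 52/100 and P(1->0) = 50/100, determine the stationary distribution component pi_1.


Stationary distribution: pi_0 = p10/(p01+p10), pi_1 = p01/(p01+p10)
p01 = 0.5200, p10 = 0.5000
pi_1 = 0.5098

0.5098


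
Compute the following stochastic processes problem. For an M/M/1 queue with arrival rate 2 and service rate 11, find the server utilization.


rho = lambda/mu
= 2/11
= 0.1818

0.1818


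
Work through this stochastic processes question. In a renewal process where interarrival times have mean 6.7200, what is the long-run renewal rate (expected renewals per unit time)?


Long-run renewal rate = 1/E(X)
= 1/6.7200
= 0.1488

0.1488


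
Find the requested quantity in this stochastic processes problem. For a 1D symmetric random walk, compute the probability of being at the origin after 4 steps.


P(S(4) = 0) = C(4,2) / 4^2
= 6 / 16
= 0.3750

0.3750


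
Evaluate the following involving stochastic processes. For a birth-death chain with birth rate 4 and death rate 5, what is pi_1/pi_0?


For birth-death process, pi_n/pi_0 = (lambda/mu)^n
= (4/5)^1
= 0.8000

0.8000


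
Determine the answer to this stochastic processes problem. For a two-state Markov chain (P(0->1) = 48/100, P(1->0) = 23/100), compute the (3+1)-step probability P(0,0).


P^4 = P^3 * P^1
Computing via matrix multiplication of the transition matrix.
Entry (0,0) of P^4 = 0.3287

0.3287


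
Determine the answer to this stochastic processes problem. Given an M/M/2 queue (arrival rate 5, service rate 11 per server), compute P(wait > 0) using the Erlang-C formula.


a = lambda/mu = 0.4545
rho = a/c = 0.2273
Erlang-C formula applied:
C(c,a) = 0.0842

0.0842


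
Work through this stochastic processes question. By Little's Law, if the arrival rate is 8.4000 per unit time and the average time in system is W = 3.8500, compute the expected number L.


Little's Law: L = lambda * W
= 8.4000 * 3.8500
= 32.3400

32.3400


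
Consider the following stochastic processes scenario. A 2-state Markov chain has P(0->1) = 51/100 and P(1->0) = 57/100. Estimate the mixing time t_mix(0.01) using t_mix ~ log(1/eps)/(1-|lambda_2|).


lambda_2 = |1 - p01 - p10| = |1 - 0.5100 - 0.5700| = 0.0800
t_mix ~ log(1/eps)/(1 - |lambda_2|)
= log(100)/(1 - 0.0800) = 4.6052/0.9200
= 5.0056

5.0056


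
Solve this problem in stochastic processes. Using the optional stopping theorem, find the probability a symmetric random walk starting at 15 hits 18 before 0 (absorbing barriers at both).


By optional stopping theorem: E(M at tau) = M(0) = 15
P(hit 18)*18 + P(hit 0)*0 = 15
P(hit 18) = (15 - 0)/(18 - 0) = 5/6 = 0.8333

0.8333


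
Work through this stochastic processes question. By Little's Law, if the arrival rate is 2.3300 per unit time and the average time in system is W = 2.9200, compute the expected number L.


Little's Law: L = lambda * W
= 2.3300 * 2.9200
= 6.8036

6.8036


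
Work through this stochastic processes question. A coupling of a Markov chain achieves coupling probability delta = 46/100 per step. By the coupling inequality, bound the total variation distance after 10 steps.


TV distance bound <= (1-delta)^n
= (1 - 0.4600)^10
= 0.5400^10
= 0.0021

0.0021


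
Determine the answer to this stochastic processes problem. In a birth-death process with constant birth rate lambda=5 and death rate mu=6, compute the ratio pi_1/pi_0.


For birth-death process, pi_n/pi_0 = (lambda/mu)^n
= (5/6)^1
= 0.8333

0.8333


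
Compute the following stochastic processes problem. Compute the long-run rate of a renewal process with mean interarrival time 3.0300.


Long-run renewal rate = 1/E(X)
= 1/3.0300
= 0.3300

0.3300


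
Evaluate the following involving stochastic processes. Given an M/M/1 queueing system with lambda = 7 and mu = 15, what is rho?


rho = lambda/mu
= 7/15
= 0.4667

0.4667


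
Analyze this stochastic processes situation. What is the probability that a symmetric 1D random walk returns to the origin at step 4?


P(S(4) = 0) = C(4,2) / 4^2
= 6 / 16
= 0.3750

0.3750


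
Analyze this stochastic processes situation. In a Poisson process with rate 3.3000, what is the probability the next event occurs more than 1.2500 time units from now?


P(X > t) = exp(-lambda * t)
= exp(-3.3000 * 1.2500)
= exp(-4.1250) = 0.0162

0.0162


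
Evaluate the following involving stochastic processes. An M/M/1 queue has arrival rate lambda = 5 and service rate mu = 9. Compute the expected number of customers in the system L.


rho = 5/9 = 0.5556
L = rho/(1-rho)
= 0.5556/0.4444
= 1.2500

1.2500


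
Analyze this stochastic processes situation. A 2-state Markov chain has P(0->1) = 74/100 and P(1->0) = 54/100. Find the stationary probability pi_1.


Stationary distribution: pi_0 = p10/(p01+p10), pi_1 = p01/(p01+p10)
p01 = 0.7400, p10 = 0.5400
pi_1 = 0.5781

0.5781


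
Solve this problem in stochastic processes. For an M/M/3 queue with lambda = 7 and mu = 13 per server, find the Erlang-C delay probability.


a = lambda/mu = 0.5385
rho = a/c = 0.1795
Erlang-C formula applied:
C(c,a) = 0.0185

0.0185


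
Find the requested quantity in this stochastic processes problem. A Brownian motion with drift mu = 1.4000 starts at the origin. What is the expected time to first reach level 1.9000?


Expected first passage time = a/mu
= 1.9000/1.4000
= 1.3571

1.3571


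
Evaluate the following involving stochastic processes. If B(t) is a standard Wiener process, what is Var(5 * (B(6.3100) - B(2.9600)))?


Var(alpha*(B(t)-B(s))) = alpha^2 * (t-s)
= 5^2 * (6.3100 - 2.9600)
= 25 * 3.3500
= 83.7500

83.7500


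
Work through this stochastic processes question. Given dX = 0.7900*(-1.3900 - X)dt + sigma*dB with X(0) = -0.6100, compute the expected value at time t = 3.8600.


E[X(t)] = mu + (X(0) - mu)*exp(-theta*t)
= -1.3900 + (-0.6100 - -1.3900)*exp(-0.7900*3.8600)
= -1.3900 + 0.7800 * 0.0474
= -1.3530

-1.3530


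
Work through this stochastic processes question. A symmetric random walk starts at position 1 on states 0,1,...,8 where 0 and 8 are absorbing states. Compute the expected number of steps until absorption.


For symmetric RW on 0,...,N with absorbing barriers, E(i) = i*(N-i)
E(1) = 1 * 7 = 7

7


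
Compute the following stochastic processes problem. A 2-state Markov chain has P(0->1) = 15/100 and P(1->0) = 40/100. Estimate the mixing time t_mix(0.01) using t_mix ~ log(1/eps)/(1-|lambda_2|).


lambda_2 = |1 - p01 - p10| = |1 - 0.1500 - 0.4000| = 0.4500
t_mix ~ log(1/eps)/(1 - |lambda_2|)
= log(100)/(1 - 0.4500) = 4.6052/0.5500
= 8.3730

8.3730


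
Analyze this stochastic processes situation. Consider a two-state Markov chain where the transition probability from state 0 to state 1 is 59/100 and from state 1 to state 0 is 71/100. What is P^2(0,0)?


Computing P^2 by matrix multiplication.
P = [[0.4100, 0.5900], [0.7100, 0.2900]]
After raising P to the power 2:
P^2(0,0) = 0.5870

0.5870


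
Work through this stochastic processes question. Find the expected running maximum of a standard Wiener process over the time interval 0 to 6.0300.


E(max B(s)) = sqrt(2t/pi)
= sqrt(2*6.0300/pi)
= sqrt(3.8388)
= 1.9593

1.9593


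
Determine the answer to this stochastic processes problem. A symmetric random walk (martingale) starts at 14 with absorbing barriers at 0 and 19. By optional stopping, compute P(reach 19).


By optional stopping theorem: E(M at tau) = M(0) = 14
P(hit 19)*19 + P(hit 0)*0 = 14
P(hit 19) = (14 - 0)/(19 - 0) = 14/19 = 0.7368

0.7368


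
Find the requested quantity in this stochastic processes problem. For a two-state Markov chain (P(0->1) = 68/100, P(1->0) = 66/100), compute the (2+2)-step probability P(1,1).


P^4 = P^2 * P^2
Computing via matrix multiplication of the transition matrix.
Entry (1,1) of P^4 = 0.5140

0.5140


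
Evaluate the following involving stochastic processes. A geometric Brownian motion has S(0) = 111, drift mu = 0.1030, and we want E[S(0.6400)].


E[S(t)] = S(0) * exp(mu * t)
= 111 * exp(0.1030 * 0.6400)
= 111 * 1.0681
= 118.5637

118.5637


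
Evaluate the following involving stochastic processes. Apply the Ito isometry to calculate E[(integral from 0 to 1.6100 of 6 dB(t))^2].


By Ito isometry: E[(int f dB)^2] = int f^2 dt
= 6^2 * 1.6100
= 36 * 1.6100 = 57.9600

57.9600


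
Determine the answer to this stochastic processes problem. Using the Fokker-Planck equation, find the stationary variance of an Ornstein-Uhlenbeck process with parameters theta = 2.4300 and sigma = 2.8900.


Stationary variance = sigma^2 / (2*theta)
= 2.8900^2 / (2*2.4300)
= 8.3521 / 4.8600
= 1.7185

1.7185


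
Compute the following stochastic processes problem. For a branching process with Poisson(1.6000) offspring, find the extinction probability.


Since mu = 1.6000 > 1, extinction prob q < 1.
Solve s = exp(mu*(s-1)) iteratively.
q = 0.3580

0.3580


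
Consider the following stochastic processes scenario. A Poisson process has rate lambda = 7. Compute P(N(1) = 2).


P(N(t)=k) = (lambda*t)^k * exp(-lambda*t) / k!
lambda*t = 7
= 7^2 * exp(-7) / 2!
= 49 * 9.1188e-04 / 2
= 0.0223

0.0223


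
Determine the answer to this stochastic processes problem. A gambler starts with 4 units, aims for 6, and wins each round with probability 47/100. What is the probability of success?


Gambler's ruin formula:
r = q/p = 0.5300/0.4700 = 1.1277
P(win) = (1 - r^i)/(1 - r^N)
= (1 - 1.1277^4)/(1 - 1.1277^6)
= 0.5842

0.5842


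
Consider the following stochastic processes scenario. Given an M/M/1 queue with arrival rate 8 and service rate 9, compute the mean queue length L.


rho = 8/9 = 0.8889
L = rho/(1-rho)
= 0.8889/0.1111
= 8.0000

8.0000


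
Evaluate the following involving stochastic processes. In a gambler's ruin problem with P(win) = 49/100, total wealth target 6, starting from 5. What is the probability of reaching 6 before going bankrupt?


Gambler's ruin formula:
r = q/p = 0.5100/0.4900 = 1.0408
P(win) = (1 - r^i)/(1 - r^N)
= (1 - 1.0408^5)/(1 - 1.0408^6)
= 0.8162

0.8162


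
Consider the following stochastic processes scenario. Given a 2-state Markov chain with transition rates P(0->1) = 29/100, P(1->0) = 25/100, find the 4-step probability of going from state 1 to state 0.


Computing P^4 by matrix multiplication.
P = [[0.7100, 0.2900], [0.2500, 0.7500]]
After raising P to the power 4:
P^4(1,0) = 0.4422

0.4422


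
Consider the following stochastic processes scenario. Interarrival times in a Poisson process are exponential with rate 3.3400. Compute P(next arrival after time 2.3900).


P(X > t) = exp(-lambda * t)
= exp(-3.3400 * 2.3900)
= exp(-7.9826) = 3.4135e-04

3.4135e-04


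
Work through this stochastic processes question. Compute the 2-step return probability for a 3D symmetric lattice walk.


P(return in 2 steps) = P(reverse first step) = 1/(2d)
= 1/6
= 0.1667

0.1667


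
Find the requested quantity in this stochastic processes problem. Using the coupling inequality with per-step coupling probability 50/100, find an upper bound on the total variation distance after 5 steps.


TV distance bound <= (1-delta)^n
= (1 - 0.5000)^5
= 0.5000^5
= 0.0312

0.0312


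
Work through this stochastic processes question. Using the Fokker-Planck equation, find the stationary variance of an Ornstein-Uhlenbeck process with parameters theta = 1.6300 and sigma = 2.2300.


Stationary variance = sigma^2 / (2*theta)
= 2.2300^2 / (2*1.6300)
= 4.9729 / 3.2600
= 1.5254

1.5254


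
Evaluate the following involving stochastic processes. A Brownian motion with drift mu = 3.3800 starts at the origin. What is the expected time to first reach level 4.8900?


Expected first passage time = a/mu
= 4.8900/3.3800
= 1.4467

1.4467


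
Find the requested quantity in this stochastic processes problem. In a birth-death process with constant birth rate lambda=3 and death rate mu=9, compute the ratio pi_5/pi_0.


For birth-death process, pi_n/pi_0 = (lambda/mu)^n
= (3/9)^5
= 0.0041

0.0041


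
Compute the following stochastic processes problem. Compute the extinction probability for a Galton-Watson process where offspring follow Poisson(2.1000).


Since mu = 2.1000 > 1, extinction prob q < 1.
Solve s = exp(mu*(s-1)) iteratively.
q = 0.1779

0.1779


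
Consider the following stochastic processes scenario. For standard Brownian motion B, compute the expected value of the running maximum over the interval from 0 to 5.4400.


E(max B(s)) = sqrt(2t/pi)
= sqrt(2*5.4400/pi)
= sqrt(3.4632)
= 1.8610

1.8610


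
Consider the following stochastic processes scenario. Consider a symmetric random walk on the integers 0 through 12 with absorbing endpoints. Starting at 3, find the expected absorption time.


For symmetric RW on 0,...,N with absorbing barriers, E(i) = i*(N-i)
E(3) = 3 * 9 = 27

27


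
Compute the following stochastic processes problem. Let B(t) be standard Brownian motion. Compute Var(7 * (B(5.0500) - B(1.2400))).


Var(alpha*(B(t)-B(s))) = alpha^2 * (t-s)
= 7^2 * (5.0500 - 1.2400)
= 49 * 3.8100
= 186.6900

186.6900


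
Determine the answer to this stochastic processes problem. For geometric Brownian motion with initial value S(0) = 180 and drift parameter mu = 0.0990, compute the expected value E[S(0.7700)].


E[S(t)] = S(0) * exp(mu * t)
= 180 * exp(0.0990 * 0.7700)
= 180 * 1.0792
= 194.2579

194.2579


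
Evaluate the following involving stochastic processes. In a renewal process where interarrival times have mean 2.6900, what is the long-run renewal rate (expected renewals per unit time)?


Long-run renewal rate = 1/E(X)
= 1/2.6900
= 0.3717

0.3717


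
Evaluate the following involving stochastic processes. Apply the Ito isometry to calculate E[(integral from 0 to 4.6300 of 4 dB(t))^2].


By Ito isometry: E[(int f dB)^2] = int f^2 dt
= 4^2 * 4.6300
= 16 * 4.6300 = 74.0800

74.0800


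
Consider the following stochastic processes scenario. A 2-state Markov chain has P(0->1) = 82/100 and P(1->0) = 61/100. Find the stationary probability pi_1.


Stationary distribution: pi_0 = p10/(p01+p10), pi_1 = p01/(p01+p10)
p01 = 0.8200, p10 = 0.6100
pi_1 = 0.5734

0.5734


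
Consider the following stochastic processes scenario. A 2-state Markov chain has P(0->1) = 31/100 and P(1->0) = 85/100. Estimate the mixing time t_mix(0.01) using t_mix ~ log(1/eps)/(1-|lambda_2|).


lambda_2 = |1 - p01 - p10| = |1 - 0.3100 - 0.8500| = 0.1600
t_mix ~ log(1/eps)/(1 - |lambda_2|)
= log(100)/(1 - 0.1600) = 4.6052/0.8400
= 5.4823

5.4823


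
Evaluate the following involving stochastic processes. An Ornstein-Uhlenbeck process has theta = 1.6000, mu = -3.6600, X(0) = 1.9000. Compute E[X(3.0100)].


E[X(t)] = mu + (X(0) - mu)*exp(-theta*t)
= -3.6600 + (1.9000 - -3.6600)*exp(-1.6000*3.0100)
= -3.6600 + 5.5600 * 0.0081
= -3.6150

-3.6150


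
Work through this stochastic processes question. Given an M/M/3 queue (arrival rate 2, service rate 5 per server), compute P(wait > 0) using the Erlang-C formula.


a = lambda/mu = 0.4000
rho = a/c = 0.1333
Erlang-C formula applied:
C(c,a) = 0.0082

0.0082


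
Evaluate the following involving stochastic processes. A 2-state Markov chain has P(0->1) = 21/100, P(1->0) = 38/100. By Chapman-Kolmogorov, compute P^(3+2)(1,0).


P^5 = P^3 * P^2
Computing via matrix multiplication of the transition matrix.
Entry (1,0) of P^5 = 0.6366

0.6366


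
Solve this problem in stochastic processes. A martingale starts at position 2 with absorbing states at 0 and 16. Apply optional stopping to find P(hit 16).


By optional stopping theorem: E(M at tau) = M(0) = 2
P(hit 16)*16 + P(hit 0)*0 = 2
P(hit 16) = (2 - 0)/(16 - 0) = 1/8 = 0.1250

0.1250


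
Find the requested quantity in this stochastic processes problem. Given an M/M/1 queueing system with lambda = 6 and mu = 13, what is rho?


rho = lambda/mu
= 6/13
= 0.4615

0.4615


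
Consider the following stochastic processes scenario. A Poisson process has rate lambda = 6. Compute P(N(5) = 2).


P(N(t)=k) = (lambda*t)^k * exp(-lambda*t) / k!
lambda*t = 30
= 30^2 * exp(-30) / 2!
= 900 * 9.3576e-14 / 2
= 4.2109e-11

4.2109e-11


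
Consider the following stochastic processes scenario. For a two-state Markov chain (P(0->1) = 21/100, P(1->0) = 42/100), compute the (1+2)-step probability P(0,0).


P^3 = P^1 * P^2
Computing via matrix multiplication of the transition matrix.
Entry (0,0) of P^3 = 0.6836

0.6836


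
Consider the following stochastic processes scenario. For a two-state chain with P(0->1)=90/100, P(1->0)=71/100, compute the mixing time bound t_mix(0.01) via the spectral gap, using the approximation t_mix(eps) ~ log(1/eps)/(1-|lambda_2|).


lambda_2 = |1 - p01 - p10| = |1 - 0.9000 - 0.7100| = 0.6100
t_mix ~ log(1/eps)/(1 - |lambda_2|)
= log(100)/(1 - 0.6100) = 4.6052/0.3900
= 11.8081

11.8081


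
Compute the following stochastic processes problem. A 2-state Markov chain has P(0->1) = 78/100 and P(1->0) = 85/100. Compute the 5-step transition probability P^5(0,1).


Computing P^5 by matrix multiplication.
P = [[0.2200, 0.7800], [0.8500, 0.1500]]
After raising P to the power 5:
P^5(0,1) = 0.5260

0.5260


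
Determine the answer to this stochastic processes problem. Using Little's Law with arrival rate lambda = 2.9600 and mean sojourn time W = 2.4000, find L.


Little's Law: L = lambda * W
= 2.9600 * 2.4000
= 7.1040

7.1040


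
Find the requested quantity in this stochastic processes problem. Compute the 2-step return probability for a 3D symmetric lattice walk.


P(return in 2 steps) = P(reverse first step) = 1/(2d)
= 1/6
= 0.1667

0.1667


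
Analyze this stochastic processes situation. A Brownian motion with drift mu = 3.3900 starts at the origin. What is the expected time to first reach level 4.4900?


Expected first passage time = a/mu
= 4.4900/3.3900
= 1.3245

1.3245


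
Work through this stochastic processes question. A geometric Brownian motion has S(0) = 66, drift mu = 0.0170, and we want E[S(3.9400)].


E[S(t)] = S(0) * exp(mu * t)
= 66 * exp(0.0170 * 3.9400)
= 66 * 1.0693
= 70.5721

70.5721


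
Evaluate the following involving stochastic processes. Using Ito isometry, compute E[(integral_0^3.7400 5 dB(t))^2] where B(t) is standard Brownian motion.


By Ito isometry: E[(int f dB)^2] = int f^2 dt
= 5^2 * 3.7400
= 25 * 3.7400 = 93.5000

93.5000


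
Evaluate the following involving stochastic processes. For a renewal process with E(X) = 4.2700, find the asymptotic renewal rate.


Long-run renewal rate = 1/E(X)
= 1/4.2700
= 0.2342

0.2342


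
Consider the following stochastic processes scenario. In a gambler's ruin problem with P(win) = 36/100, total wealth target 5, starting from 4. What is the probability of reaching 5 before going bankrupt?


Gambler's ruin formula:
r = q/p = 0.6400/0.3600 = 1.7778
P(win) = (1 - r^i)/(1 - r^N)
= (1 - 1.7778^4)/(1 - 1.7778^5)
= 0.5364

0.5364


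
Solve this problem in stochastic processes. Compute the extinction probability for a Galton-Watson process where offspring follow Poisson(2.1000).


Since mu = 2.1000 > 1, extinction prob q < 1.
Solve s = exp(mu*(s-1)) iteratively.
q = 0.1779

0.1779


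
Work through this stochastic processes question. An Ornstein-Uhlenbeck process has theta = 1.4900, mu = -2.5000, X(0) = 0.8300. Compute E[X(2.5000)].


E[X(t)] = mu + (X(0) - mu)*exp(-theta*t)
= -2.5000 + (0.8300 - -2.5000)*exp(-1.4900*2.5000)
= -2.5000 + 3.3300 * 0.0241
= -2.4197

-2.4197


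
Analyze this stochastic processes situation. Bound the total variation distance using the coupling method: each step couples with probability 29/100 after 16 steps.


TV distance bound <= (1-delta)^n
= (1 - 0.2900)^16
= 0.7100^16
= 0.0042

0.0042


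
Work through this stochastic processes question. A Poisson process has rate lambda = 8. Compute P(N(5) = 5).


P(N(t)=k) = (lambda*t)^k * exp(-lambda*t) / k!
lambda*t = 40
= 40^5 * exp(-40) / 5!
= 102400000 * 4.2484e-18 / 120
= 3.6253e-12

3.6253e-12


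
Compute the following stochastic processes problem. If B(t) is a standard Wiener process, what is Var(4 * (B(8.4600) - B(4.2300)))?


Var(alpha*(B(t)-B(s))) = alpha^2 * (t-s)
= 4^2 * (8.4600 - 4.2300)
= 16 * 4.2300
= 67.6800

67.6800


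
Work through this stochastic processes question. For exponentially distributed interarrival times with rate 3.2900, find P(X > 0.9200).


P(X > t) = exp(-lambda * t)
= exp(-3.2900 * 0.9200)
= exp(-3.0268) = 0.0485

0.0485


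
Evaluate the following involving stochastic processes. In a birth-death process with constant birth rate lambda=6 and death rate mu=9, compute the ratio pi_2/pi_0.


For birth-death process, pi_n/pi_0 = (lambda/mu)^n
= (6/9)^2
= 0.4444

0.4444


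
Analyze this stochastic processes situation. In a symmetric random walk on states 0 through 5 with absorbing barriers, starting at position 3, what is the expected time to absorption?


For symmetric RW on 0,...,N with absorbing barriers, E(i) = i*(N-i)
E(3) = 3 * 2 = 6

6


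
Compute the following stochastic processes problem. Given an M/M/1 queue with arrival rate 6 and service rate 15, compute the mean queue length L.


rho = 6/15 = 0.4000
L = rho/(1-rho)
= 0.4000/0.6000
= 0.6667

0.6667


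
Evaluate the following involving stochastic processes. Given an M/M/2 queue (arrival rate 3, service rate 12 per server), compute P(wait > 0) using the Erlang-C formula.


a = lambda/mu = 0.2500
rho = a/c = 0.1250
Erlang-C formula applied:
C(c,a) = 0.0278

0.0278


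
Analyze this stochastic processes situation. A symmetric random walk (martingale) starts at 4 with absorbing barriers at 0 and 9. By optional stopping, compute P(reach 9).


By optional stopping theorem: E(M at tau) = M(0) = 4
P(hit 9)*9 + P(hit 0)*0 = 4
P(hit 9) = (4 - 0)/(9 - 0) = 4/9 = 0.4444

0.4444


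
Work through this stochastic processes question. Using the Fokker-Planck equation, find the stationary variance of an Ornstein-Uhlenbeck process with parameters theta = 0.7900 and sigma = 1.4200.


Stationary variance = sigma^2 / (2*theta)
= 1.4200^2 / (2*0.7900)
= 2.0164 / 1.5800
= 1.2762

1.2762


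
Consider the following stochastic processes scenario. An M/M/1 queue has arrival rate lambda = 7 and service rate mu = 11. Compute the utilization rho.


rho = lambda/mu
= 7/11
= 0.6364

0.6364


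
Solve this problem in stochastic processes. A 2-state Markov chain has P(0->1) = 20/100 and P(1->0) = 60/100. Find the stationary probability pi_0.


Stationary distribution: pi_0 = p10/(p01+p10), pi_1 = p01/(p01+p10)
p01 = 0.2000, p10 = 0.6000
pi_0 = 0.7500

0.7500


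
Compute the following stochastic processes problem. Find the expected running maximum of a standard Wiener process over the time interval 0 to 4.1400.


E(max B(s)) = sqrt(2t/pi)
= sqrt(2*4.1400/pi)
= sqrt(2.6356)
= 1.6235

1.6235


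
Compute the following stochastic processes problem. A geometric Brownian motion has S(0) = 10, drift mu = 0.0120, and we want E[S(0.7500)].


E[S(t)] = S(0) * exp(mu * t)
= 10 * exp(0.0120 * 0.7500)
= 10 * 1.0090
= 10.0904

10.0904


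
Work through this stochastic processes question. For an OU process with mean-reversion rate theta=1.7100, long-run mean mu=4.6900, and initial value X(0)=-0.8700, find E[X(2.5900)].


E[X(t)] = mu + (X(0) - mu)*exp(-theta*t)
= 4.6900 + (-0.8700 - 4.6900)*exp(-1.7100*2.5900)
= 4.6900 + -5.5600 * 0.0119
= 4.6237

4.6237


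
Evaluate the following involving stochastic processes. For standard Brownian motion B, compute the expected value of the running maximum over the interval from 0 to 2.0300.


E(max B(s)) = sqrt(2t/pi)
= sqrt(2*2.0300/pi)
= sqrt(1.2923)
= 1.1368

1.1368


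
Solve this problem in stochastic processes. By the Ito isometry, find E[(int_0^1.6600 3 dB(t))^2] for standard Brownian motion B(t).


By Ito isometry: E[(int f dB)^2] = int f^2 dt
= 3^2 * 1.6600
= 9 * 1.6600 = 14.9400

14.9400


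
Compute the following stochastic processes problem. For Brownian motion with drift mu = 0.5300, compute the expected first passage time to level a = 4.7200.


Expected first passage time = a/mu
= 4.7200/0.5300
= 8.9057

8.9057


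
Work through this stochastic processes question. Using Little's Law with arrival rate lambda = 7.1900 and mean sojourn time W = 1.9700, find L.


Little's Law: L = lambda * W
= 7.1900 * 1.9700
= 14.1643

14.1643


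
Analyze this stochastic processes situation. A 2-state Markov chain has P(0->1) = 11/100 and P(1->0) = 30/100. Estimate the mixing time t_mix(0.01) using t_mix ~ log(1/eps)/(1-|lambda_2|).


lambda_2 = |1 - p01 - p10| = |1 - 0.1100 - 0.3000| = 0.5900
t_mix ~ log(1/eps)/(1 - |lambda_2|)
= log(100)/(1 - 0.5900) = 4.6052/0.4100
= 11.2321

11.2321


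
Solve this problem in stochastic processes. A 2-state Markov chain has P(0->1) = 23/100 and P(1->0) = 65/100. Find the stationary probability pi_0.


Stationary distribution: pi_0 = p10/(p01+p10), pi_1 = p01/(p01+p10)
p01 = 0.2300, p10 = 0.6500
pi_0 = 0.7386

0.7386


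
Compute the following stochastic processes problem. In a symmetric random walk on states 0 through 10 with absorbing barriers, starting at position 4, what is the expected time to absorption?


For symmetric RW on 0,...,N with absorbing barriers, E(i) = i*(N-i)
E(4) = 4 * 6 = 24

24


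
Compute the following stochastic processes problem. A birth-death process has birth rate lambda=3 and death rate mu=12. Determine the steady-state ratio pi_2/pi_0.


For birth-death process, pi_n/pi_0 = (lambda/mu)^n
= (3/12)^2
= 0.0625

0.0625


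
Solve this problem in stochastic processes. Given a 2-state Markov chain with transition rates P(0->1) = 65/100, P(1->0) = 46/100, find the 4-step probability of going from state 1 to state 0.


Computing P^4 by matrix multiplication.
P = [[0.3500, 0.6500], [0.4600, 0.5400]]
After raising P to the power 4:
P^4(1,0) = 0.4144

0.4144


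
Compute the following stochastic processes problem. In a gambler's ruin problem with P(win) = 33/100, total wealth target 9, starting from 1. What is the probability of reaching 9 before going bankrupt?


Gambler's ruin formula:
r = q/p = 0.6700/0.3300 = 2.0303
P(win) = (1 - r^i)/(1 - r^N)
= (1 - 2.0303^1)/(1 - 2.0303^9)
= 0.0018

0.0018


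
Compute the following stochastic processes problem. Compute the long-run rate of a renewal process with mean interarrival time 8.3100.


Long-run renewal rate = 1/E(X)
= 1/8.3100
= 0.1203

0.1203


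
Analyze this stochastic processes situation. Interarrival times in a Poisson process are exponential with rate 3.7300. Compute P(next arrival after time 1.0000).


P(X > t) = exp(-lambda * t)
= exp(-3.7300 * 1.0000)
= exp(-3.7300) = 0.0240

0.0240


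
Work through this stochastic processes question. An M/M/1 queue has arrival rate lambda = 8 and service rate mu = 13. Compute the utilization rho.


rho = lambda/mu
= 8/13
= 0.6154

0.6154


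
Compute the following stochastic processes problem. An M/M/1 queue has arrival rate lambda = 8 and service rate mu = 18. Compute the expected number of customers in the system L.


rho = 8/18 = 0.4444
L = rho/(1-rho)
= 0.4444/0.5556
= 0.8000

0.8000


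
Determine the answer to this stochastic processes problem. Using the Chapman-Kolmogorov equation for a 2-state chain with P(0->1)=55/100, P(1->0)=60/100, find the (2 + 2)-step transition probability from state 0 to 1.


P^4 = P^2 * P^2
Computing via matrix multiplication of the transition matrix.
Entry (0,1) of P^4 = 0.4780

0.4780


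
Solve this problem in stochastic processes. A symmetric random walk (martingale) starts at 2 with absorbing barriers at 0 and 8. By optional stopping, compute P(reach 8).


By optional stopping theorem: E(M at tau) = M(0) = 2
P(hit 8)*8 + P(hit 0)*0 = 2
P(hit 8) = (2 - 0)/(8 - 0) = 1/4 = 0.2500

0.2500


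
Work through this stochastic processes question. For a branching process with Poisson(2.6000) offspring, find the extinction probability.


Since mu = 2.6000 > 1, extinction prob q < 1.
Solve s = exp(mu*(s-1)) iteratively.
q = 0.0951

0.0951


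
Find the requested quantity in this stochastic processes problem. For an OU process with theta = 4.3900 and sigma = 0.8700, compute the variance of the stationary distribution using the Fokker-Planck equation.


Stationary variance = sigma^2 / (2*theta)
= 0.8700^2 / (2*4.3900)
= 0.7569 / 8.7800
= 0.0862

0.0862


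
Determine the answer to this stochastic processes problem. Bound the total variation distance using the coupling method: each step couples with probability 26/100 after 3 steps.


TV distance bound <= (1-delta)^n
= (1 - 0.2600)^3
= 0.7400^3
= 0.4052

0.4052


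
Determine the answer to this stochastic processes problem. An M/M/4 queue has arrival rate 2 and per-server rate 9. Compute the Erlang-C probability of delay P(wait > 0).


a = lambda/mu = 0.2222
rho = a/c = 0.0556
Erlang-C formula applied:
C(c,a) = 8.6149e-05

8.6149e-05


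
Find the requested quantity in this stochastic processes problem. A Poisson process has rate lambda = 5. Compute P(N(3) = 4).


P(N(t)=k) = (lambda*t)^k * exp(-lambda*t) / k!
lambda*t = 15
= 15^4 * exp(-15) / 4!
= 50625 * 3.0590e-07 / 24
= 6.4526e-04

6.4526e-04


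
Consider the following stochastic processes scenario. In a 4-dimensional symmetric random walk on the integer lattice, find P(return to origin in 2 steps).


P(return in 2 steps) = P(reverse first step) = 1/(2d)
= 1/8
= 0.1250

0.1250


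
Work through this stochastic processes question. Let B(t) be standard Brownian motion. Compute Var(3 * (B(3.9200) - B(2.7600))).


Var(alpha*(B(t)-B(s))) = alpha^2 * (t-s)
= 3^2 * (3.9200 - 2.7600)
= 9 * 1.1600
= 10.4400

10.4400


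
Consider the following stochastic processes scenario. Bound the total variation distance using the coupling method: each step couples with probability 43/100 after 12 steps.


TV distance bound <= (1-delta)^n
= (1 - 0.4300)^12
= 0.5700^12
= 0.0012

0.0012


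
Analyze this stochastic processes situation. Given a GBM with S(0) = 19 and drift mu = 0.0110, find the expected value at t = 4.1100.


E[S(t)] = S(0) * exp(mu * t)
= 19 * exp(0.0110 * 4.1100)
= 19 * 1.0462
= 19.8787

19.8787


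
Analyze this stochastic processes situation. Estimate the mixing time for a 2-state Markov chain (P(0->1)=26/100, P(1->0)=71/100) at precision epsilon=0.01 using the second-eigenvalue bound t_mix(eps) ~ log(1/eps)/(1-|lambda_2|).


lambda_2 = |1 - p01 - p10| = |1 - 0.2600 - 0.7100| = 0.0300
t_mix ~ log(1/eps)/(1 - |lambda_2|)
= log(100)/(1 - 0.0300) = 4.6052/0.9700
= 4.7476

4.7476


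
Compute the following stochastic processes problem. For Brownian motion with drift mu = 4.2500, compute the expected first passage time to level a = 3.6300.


Expected first passage time = a/mu
= 3.6300/4.2500
= 0.8541

0.8541


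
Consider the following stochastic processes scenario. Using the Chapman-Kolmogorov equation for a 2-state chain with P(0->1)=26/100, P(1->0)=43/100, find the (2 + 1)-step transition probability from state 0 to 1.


P^3 = P^2 * P^1
Computing via matrix multiplication of the transition matrix.
Entry (0,1) of P^3 = 0.3656

0.3656


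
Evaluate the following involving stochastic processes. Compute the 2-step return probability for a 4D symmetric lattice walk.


P(return in 2 steps) = P(reverse first step) = 1/(2d)
= 1/8
= 0.1250

0.1250


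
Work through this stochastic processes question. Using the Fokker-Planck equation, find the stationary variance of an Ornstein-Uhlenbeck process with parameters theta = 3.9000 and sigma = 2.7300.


Stationary variance = sigma^2 / (2*theta)
= 2.7300^2 / (2*3.9000)
= 7.4529 / 7.8000
= 0.9555

0.9555


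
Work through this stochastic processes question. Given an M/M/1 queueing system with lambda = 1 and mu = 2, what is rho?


rho = lambda/mu
= 1/2
= 0.5000

0.5000


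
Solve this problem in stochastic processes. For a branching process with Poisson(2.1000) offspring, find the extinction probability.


Since mu = 2.1000 > 1, extinction prob q < 1.
Solve s = exp(mu*(s-1)) iteratively.
q = 0.1779

0.1779


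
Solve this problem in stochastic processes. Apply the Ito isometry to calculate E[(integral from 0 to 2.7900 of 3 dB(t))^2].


By Ito isometry: E[(int f dB)^2] = int f^2 dt
= 3^2 * 2.7900
= 9 * 2.7900 = 25.1100

25.1100
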